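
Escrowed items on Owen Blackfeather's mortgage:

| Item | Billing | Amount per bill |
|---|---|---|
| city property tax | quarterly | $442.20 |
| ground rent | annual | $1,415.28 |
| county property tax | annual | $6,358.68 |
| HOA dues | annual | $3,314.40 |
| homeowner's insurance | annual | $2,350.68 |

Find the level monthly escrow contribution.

$1,267.32

City property tax = $442.20 × 4 = $1,768.80
Ground rent = $1,415.28
County property tax = $6,358.68
HOA dues = $3,314.40
Homeowner's insurance = $2,350.68
Yearly total = $1,768.80 + $1,415.28 + $6,358.68 + $3,314.40 + $2,350.68 = $15,207.84
Monthly escrow = $15,207.84 ÷ 12 = $1,267.32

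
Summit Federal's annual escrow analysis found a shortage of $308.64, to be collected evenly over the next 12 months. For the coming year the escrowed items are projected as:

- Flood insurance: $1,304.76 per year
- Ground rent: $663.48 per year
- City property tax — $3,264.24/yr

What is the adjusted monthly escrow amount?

$461.76

Flood insurance: $1,304.76/yr
Ground rent: $663.48/yr
City property tax: $3,264.24/yr
Total annual escrow = $1,304.76 + $663.48 + $3,264.24 = $5,232.48
Base monthly escrow = $5,232.48 ÷ 12 = $436.04
Shortage per month = $308.64 / 12 = $25.72
New monthly escrow = $436.04 + $25.72 = $461.76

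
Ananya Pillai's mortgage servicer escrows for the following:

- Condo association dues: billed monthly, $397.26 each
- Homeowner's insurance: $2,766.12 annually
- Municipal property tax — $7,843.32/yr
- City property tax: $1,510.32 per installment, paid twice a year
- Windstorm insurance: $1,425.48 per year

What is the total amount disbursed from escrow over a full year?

$19,822.68

Condo association dues = $397.26 × 12 = $4,767.12 per year
Homeowner's insurance = $2,766.12 per year
Municipal property tax = $7,843.32 per year
City property tax = $1,510.32 × 2 = $3,020.64 per year
Windstorm insurance = $1,425.48 per year
Total per year = $4,767.12 + $2,766.12 + $7,843.32 + $3,020.64 + $1,425.48 = $19,822.68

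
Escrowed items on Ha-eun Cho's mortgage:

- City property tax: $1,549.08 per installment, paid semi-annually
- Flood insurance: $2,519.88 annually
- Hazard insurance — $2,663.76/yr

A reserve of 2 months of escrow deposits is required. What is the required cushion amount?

City property tax = $1,549.08 × 2 = $3,098.16 annually
Flood insurance = $2,519.88 annually
Hazard insurance = $2,663.76 annually
Yearly total = $8,281.80
Monthly = $8,281.80 ÷ 12 = $690.15
Reserve = 2 × $690.15 = $1,380.30

$1,380.30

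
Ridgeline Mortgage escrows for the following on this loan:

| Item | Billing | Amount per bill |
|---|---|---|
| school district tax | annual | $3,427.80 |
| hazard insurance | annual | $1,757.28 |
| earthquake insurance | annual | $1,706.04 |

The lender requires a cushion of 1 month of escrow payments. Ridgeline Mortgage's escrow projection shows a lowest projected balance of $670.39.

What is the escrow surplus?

School district tax = $3,427.80 annually
Hazard insurance = $1,757.28 annually
Earthquake insurance = $1,706.04 annually
Combined annual = $3,427.80 + $1,757.28 + $1,706.04 = $6,891.12
Monthly = $6,891.12 / 12 = $574.26
Cushion = 1 × $574.26 = $574.26
Excess over cushion: $670.39 − $574.26 = $96.13

$96.13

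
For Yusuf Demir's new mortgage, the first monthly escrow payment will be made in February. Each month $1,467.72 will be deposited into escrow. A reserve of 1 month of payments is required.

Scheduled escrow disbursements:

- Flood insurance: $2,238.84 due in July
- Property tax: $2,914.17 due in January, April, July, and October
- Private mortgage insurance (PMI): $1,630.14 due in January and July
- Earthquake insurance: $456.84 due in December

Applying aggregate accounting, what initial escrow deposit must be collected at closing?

$2,358.72

Cushion = 1 × $1,467.72 = $1,467.72
Trial balance (start $0, +$1,467.72 each month, − disbursements):
  Feb: +$1,467.72 → $1,467.72
  Mar: +$1,467.72 → $2,935.44
  Apr: +$1,467.72 − $2,914.17 → $1,488.99
  May: +$1,467.72 → $2,956.71
  Jun: +$1,467.72 → $4,424.43
  Jul: +$1,467.72 − $6,783.15 → -$891.00
  Aug: +$1,467.72 → $576.72
  Sep: +$1,467.72 → $2,044.44
  Oct: +$1,467.72 − $2,914.17 → $597.99
  Nov: +$1,467.72 → $2,065.71
  Dec: +$1,467.72 − $456.84 → $3,076.59
  Jan: +$1,467.72 − $4,544.31 → $0.00
Lowest trial balance = -$891.00 (Jul)
Initial deposit = cushion − low point = $1,467.72 − (-$891.00) = $2,358.72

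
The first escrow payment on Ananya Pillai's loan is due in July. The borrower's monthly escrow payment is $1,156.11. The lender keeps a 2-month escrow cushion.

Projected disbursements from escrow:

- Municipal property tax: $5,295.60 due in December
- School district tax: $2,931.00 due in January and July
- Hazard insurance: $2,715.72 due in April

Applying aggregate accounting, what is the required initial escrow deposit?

$5,377.05

Cushion = 2 × $1,156.11 = $2,312.22
Trial balance (start $0, +$1,156.11 each month, − disbursements):
  Jul: +$1,156.11 − $2,931.00 → -$1,774.89
  Aug: +$1,156.11 → -$618.78
  Sep: +$1,156.11 → $537.33
  Oct: +$1,156.11 → $1,693.44
  Nov: +$1,156.11 → $2,849.55
  Dec: +$1,156.11 − $5,295.60 → -$1,289.94
  Jan: +$1,156.11 − $2,931.00 → -$3,064.83
  Feb: +$1,156.11 → -$1,908.72
  Mar: +$1,156.11 → -$752.61
  Apr: +$1,156.11 − $2,715.72 → -$2,312.22
  May: +$1,156.11 → -$1,156.11
  Jun: +$1,156.11 → $0.00
Lowest trial balance = -$3,064.83 (Jan)
Initial deposit = cushion − low point = $2,312.22 − (-$3,064.83) = $5,377.05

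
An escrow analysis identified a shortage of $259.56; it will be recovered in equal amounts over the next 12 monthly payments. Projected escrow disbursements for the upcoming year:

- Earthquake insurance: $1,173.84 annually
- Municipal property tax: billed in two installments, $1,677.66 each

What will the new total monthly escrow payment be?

$399.06

Earthquake insurance = $1,173.84/yr
Municipal property tax = $1,677.66 × 2 = $3,355.32/yr
Total annual escrow = $1,173.84 + $3,355.32 = $4,529.16
Per month = $4,529.16 / 12 = $377.43
Shortage per month = $259.56 / 12 = $21.63
New monthly escrow = $377.43 + $21.63 = $399.06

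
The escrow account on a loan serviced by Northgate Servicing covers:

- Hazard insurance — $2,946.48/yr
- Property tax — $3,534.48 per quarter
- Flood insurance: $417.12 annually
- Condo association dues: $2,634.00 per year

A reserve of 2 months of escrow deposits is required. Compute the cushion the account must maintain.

$3,355.92

Hazard insurance: $2,946.48 per year
Property tax: $3,534.48 × 4 = $14,137.92 per year
Flood insurance: $417.12 per year
Condo association dues: $2,634.00 per year
Annual escrow total = $20,135.52
Base monthly escrow = $20,135.52 ÷ 12 = $1,677.96
Reserve = 2 × $1,677.96 = $3,355.92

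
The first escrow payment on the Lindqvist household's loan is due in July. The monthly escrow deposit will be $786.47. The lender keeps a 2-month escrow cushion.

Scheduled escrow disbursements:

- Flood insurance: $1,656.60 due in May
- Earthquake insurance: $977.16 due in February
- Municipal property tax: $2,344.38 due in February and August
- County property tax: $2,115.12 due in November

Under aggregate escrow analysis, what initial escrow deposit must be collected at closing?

$3,062.22

Cushion = 2 × $786.47 = $1,572.94
Trial balance (start $0, +$786.47 each month, − disbursements):
  Jul: +$786.47 → $786.47
  Aug: +$786.47 − $2,344.38 → -$771.44
  Sep: +$786.47 → $15.03
  Oct: +$786.47 → $801.50
  Nov: +$786.47 − $2,115.12 → -$527.15
  Dec: +$786.47 → $259.32
  Jan: +$786.47 → $1,045.79
  Feb: +$786.47 − $3,321.54 → -$1,489.28
  Mar: +$786.47 → -$702.81
  Apr: +$786.47 → $83.66
  May: +$786.47 − $1,656.60 → -$786.47
  Jun: +$786.47 → $0.00
Lowest trial balance = -$1,489.28 (Feb)
Initial deposit = cushion − low point = $1,572.94 − (-$1,489.28) = $3,062.22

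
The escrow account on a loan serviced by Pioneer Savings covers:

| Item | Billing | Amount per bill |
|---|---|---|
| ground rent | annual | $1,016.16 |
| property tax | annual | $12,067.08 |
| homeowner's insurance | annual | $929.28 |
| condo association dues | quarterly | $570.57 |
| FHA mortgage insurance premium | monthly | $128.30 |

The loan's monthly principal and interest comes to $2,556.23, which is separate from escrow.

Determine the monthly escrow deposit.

Ground rent — $1,016.16 annually
Property tax — $12,067.08 annually
Homeowner's insurance — $929.28 annually
Condo association dues — $570.57 × 4 = $2,282.28 annually
FHA mortgage insurance premium — $128.30 × 12 = $1,539.60 annually
Annual escrow total = $17,834.40
Monthly = $17,834.40 ÷ 12 = $1,486.20

$1,486.20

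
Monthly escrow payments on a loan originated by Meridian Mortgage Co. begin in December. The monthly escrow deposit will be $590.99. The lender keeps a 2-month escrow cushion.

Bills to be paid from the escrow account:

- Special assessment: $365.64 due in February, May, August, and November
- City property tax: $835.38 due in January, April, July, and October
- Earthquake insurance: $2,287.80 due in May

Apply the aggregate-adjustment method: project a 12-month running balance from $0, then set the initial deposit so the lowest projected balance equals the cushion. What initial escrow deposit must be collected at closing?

$2,325.88

Cushion = 2 × $590.99 = $1,181.98
Trial balance (start $0, +$590.99 each month, − disbursements):
  Dec: +$590.99 → $590.99
  Jan: +$590.99 − $835.38 → $346.60
  Feb: +$590.99 − $365.64 → $571.95
  Mar: +$590.99 → $1,162.94
  Apr: +$590.99 − $835.38 → $918.55
  May: +$590.99 − $2,653.44 → -$1,143.90
  Jun: +$590.99 → -$552.91
  Jul: +$590.99 − $835.38 → -$797.30
  Aug: +$590.99 − $365.64 → -$571.95
  Sep: +$590.99 → $19.04
  Oct: +$590.99 − $835.38 → -$225.35
  Nov: +$590.99 − $365.64 → $0.00
Lowest trial balance = -$1,143.90 (May)
Initial deposit = cushion − low point = $1,181.98 − (-$1,143.90) = $2,325.88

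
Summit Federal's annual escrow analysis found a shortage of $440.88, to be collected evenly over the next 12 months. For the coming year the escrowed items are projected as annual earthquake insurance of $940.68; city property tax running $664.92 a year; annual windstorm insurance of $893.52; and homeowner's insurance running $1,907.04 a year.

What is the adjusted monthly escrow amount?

Earthquake insurance: $940.68 per year
City property tax: $664.92 per year
Windstorm insurance: $893.52 per year
Homeowner's insurance: $1,907.04 per year
Combined annual = $4,406.16
Base monthly escrow = $4,406.16 / 12 = $367.18
Monthly shortage recovery: $440.88 / 12 = $36.74
New monthly escrow = $367.18 + $36.74 = $403.92

$403.92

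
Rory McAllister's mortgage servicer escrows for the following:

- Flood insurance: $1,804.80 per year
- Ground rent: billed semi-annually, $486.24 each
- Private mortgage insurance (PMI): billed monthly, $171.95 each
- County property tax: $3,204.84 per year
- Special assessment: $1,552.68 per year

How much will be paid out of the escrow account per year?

Flood insurance — $1,804.80/yr
Ground rent — $486.24 × 2 = $972.48/yr
Private mortgage insurance (PMI) — $171.95 × 12 = $2,063.40/yr
County property tax — $3,204.84/yr
Special assessment — $1,552.68/yr
Total annual escrow = $1,804.80 + $972.48 + $2,063.40 + $3,204.84 + $1,552.68 = $9,598.20

$9,598.20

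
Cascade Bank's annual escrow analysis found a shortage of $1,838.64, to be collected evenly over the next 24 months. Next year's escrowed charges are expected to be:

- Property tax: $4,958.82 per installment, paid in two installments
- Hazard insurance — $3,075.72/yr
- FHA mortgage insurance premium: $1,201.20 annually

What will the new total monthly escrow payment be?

$1,259.49

Property tax = $4,958.82 × 2 = $9,917.64
Hazard insurance = $3,075.72
FHA mortgage insurance premium = $1,201.20
Combined annual = $9,917.64 + $3,075.72 + $1,201.20 = $14,194.56
Monthly = $14,194.56 ÷ 12 = $1,182.88
Monthly shortage recovery: $1,838.64 / 24 = $76.61
New monthly escrow = $1,182.88 + $76.61 = $1,259.49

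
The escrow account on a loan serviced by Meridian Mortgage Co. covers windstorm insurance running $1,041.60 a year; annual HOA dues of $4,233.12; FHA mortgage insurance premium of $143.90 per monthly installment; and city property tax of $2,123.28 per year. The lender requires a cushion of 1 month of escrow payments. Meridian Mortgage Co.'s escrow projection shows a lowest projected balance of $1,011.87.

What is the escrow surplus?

$251.47

Windstorm insurance: $1,041.60 annually
HOA dues: $4,233.12 annually
FHA mortgage insurance premium: $143.90 × 12 = $1,726.80 annually
City property tax: $2,123.28 annually
Annual escrow total = $9,124.80
Monthly escrow = $9,124.80 / 12 = $760.40
Required reserve = 1 × $760.40 = $760.40
Excess over cushion: $1,011.87 − $760.40 = $251.47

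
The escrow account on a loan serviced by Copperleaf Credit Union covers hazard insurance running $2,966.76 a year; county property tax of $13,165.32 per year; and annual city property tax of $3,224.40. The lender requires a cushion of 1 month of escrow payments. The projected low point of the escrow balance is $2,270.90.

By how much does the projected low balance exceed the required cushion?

Hazard insurance — $2,966.76 annually
County property tax — $13,165.32 annually
City property tax — $3,224.40 annually
Annual escrow total = $2,966.76 + $13,165.32 + $3,224.40 = $19,356.48
Per month = $19,356.48 ÷ 12 = $1,613.04
Cushion = 1 × $1,613.04 = $1,613.04
Surplus = $2,270.90 − $1,613.04 = $657.86

$657.86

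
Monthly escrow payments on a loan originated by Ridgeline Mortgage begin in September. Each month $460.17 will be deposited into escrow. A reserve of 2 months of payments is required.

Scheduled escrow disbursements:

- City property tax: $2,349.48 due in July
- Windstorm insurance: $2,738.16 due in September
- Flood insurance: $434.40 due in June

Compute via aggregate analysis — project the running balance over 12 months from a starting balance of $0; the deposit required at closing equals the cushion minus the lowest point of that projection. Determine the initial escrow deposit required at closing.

Cushion = 2 × $460.17 = $920.34
Trial balance (start $0, +$460.17 each month, − disbursements):
  Sep: +$460.17 − $2,738.16 → -$2,277.99
  Oct: +$460.17 → -$1,817.82
  Nov: +$460.17 → -$1,357.65
  Dec: +$460.17 → -$897.48
  Jan: +$460.17 → -$437.31
  Feb: +$460.17 → $22.86
  Mar: +$460.17 → $483.03
  Apr: +$460.17 → $943.20
  May: +$460.17 → $1,403.37
  Jun: +$460.17 − $434.40 → $1,429.14
  Jul: +$460.17 − $2,349.48 → -$460.17
  Aug: +$460.17 → $0.00
Lowest trial balance = -$2,277.99 (Sep)
Initial deposit = cushion − low point = $920.34 − (-$2,277.99) = $3,198.33

$3,198.33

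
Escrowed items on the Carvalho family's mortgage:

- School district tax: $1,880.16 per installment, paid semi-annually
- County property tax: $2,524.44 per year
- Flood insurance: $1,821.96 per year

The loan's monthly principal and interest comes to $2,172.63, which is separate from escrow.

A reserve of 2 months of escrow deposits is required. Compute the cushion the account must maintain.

School district tax — $1,880.16 × 2 = $3,760.32 per year
County property tax — $2,524.44 per year
Flood insurance — $1,821.96 per year
Yearly total = $3,760.32 + $2,524.44 + $1,821.96 = $8,106.72
Per month = $8,106.72 ÷ 12 = $675.56
Reserve = 2 × $675.56 = $1,351.12

$1,351.12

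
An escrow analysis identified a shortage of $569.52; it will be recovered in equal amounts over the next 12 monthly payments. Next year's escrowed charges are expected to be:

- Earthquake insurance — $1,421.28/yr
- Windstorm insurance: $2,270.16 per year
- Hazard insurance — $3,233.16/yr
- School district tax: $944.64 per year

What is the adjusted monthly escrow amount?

Earthquake insurance — $1,421.28/yr
Windstorm insurance — $2,270.16/yr
Hazard insurance — $3,233.16/yr
School district tax — $944.64/yr
Total per year = $1,421.28 + $2,270.16 + $3,233.16 + $944.64 = $7,869.24
Per month = $7,869.24 ÷ 12 = $655.77
Monthly shortage recovery: $569.52 / 12 = $47.46
Adjusted monthly = $655.77 + $47.46 = $703.23

$703.23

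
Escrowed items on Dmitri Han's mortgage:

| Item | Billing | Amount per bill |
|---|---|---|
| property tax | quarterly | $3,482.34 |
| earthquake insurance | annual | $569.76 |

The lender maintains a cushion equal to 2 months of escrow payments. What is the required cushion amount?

$2,416.52

Property tax — $3,482.34 × 4 = $13,929.36
Earthquake insurance — $569.76
Yearly total = $13,929.36 + $569.76 = $14,499.12
Base monthly escrow = $14,499.12 ÷ 12 = $1,208.26
Cushion = 2 × $1,208.26 = $2,416.52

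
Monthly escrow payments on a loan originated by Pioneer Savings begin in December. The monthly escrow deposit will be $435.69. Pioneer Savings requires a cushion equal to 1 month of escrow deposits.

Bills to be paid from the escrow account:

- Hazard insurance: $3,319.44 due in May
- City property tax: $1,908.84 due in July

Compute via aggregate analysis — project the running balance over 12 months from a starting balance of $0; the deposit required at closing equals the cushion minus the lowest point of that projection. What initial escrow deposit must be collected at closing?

$2,178.45

Cushion = 1 × $435.69 = $435.69
Trial balance (start $0, +$435.69 each month, − disbursements):
  Dec: +$435.69 → $435.69
  Jan: +$435.69 → $871.38
  Feb: +$435.69 → $1,307.07
  Mar: +$435.69 → $1,742.76
  Apr: +$435.69 → $2,178.45
  May: +$435.69 − $3,319.44 → -$705.30
  Jun: +$435.69 → -$269.61
  Jul: +$435.69 − $1,908.84 → -$1,742.76
  Aug: +$435.69 → -$1,307.07
  Sep: +$435.69 → -$871.38
  Oct: +$435.69 → -$435.69
  Nov: +$435.69 → $0.00
Lowest trial balance = -$1,742.76 (Jul)
Initial deposit = cushion − low point = $435.69 − (-$1,742.76) = $2,178.45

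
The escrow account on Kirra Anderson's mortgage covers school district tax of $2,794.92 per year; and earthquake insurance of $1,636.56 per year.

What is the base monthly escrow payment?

$369.29

School district tax: $2,794.92
Earthquake insurance: $1,636.56
Annual escrow total = $4,431.48
Per month = $4,431.48 / 12 = $369.29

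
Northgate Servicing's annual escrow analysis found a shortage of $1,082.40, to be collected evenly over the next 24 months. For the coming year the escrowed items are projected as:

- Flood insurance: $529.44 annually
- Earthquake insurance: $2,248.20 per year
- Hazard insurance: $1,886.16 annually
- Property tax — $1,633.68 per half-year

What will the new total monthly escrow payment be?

Flood insurance: $529.44 per year
Earthquake insurance: $2,248.20 per year
Hazard insurance: $1,886.16 per year
Property tax: $1,633.68 × 2 = $3,267.36 per year
Combined annual = $529.44 + $2,248.20 + $1,886.16 + $3,267.36 = $7,931.16
Monthly = $7,931.16 ÷ 12 = $660.93
Shortage spread = $1,082.40 / 24 = $45.10/mo
Adjusted monthly = $660.93 + $45.10 = $706.03

$706.03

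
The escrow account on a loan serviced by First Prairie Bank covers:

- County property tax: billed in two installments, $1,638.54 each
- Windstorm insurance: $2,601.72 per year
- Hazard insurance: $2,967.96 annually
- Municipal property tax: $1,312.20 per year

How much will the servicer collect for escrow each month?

$846.58

County property tax = $1,638.54 × 2 = $3,277.08 annually
Windstorm insurance = $2,601.72 annually
Hazard insurance = $2,967.96 annually
Municipal property tax = $1,312.20 annually
Total annual escrow = $10,158.96
Base monthly escrow = $10,158.96 / 12 = $846.58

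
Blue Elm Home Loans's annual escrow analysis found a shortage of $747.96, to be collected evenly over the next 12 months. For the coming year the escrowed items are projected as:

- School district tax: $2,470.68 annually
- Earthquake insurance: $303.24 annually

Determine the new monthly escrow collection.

School district tax: $2,470.68
Earthquake insurance: $303.24
Annual escrow total = $2,470.68 + $303.24 = $2,773.92
Monthly = $2,773.92 ÷ 12 = $231.16
Shortage per month = $747.96 / 12 = $62.33
Adjusted monthly = $231.16 + $62.33 = $293.49

$293.49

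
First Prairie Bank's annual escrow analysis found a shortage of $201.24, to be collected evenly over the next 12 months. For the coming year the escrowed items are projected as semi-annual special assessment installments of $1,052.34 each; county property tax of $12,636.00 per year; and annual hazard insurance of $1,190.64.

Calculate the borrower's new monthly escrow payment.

Special assessment: $1,052.34 × 2 = $2,104.68 annually
County property tax: $12,636.00 annually
Hazard insurance: $1,190.64 annually
Yearly total = $15,931.32
Monthly escrow = $15,931.32 ÷ 12 = $1,327.61
Monthly shortage recovery: $201.24 / 12 = $16.77
New monthly escrow = $1,327.61 + $16.77 = $1,344.38

$1,344.38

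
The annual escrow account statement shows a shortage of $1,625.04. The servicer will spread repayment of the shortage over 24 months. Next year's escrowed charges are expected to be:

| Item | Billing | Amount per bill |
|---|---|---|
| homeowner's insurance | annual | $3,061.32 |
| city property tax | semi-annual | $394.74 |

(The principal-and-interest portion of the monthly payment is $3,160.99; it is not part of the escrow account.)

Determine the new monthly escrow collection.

$388.61

Homeowner's insurance — $3,061.32
City property tax — $394.74 × 2 = $789.48
Total per year = $3,061.32 + $789.48 = $3,850.80
Monthly = $3,850.80 / 12 = $320.90
Monthly shortage recovery: $1,625.04 ÷ 24 = $67.71
New monthly escrow = $320.90 + $67.71 = $388.61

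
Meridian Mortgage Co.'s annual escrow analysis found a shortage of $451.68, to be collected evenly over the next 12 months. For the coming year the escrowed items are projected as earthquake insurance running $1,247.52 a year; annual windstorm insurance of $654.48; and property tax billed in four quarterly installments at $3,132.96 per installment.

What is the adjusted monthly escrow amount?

$1,240.46

Earthquake insurance — $1,247.52/yr
Windstorm insurance — $654.48/yr
Property tax — $3,132.96 × 4 = $12,531.84/yr
Combined annual = $14,433.84
Per month = $14,433.84 ÷ 12 = $1,202.82
Shortage spread = $451.68 / 12 = $37.64/mo
Adjusted monthly = $1,202.82 + $37.64 = $1,240.46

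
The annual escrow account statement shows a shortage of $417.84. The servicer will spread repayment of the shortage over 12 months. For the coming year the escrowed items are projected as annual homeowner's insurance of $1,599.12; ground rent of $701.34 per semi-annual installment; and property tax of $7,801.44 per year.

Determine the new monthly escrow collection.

$935.09

Homeowner's insurance — $1,599.12 annually
Ground rent — $701.34 × 2 = $1,402.68 annually
Property tax — $7,801.44 annually
Annual escrow total = $1,599.12 + $1,402.68 + $7,801.44 = $10,803.24
Base monthly escrow = $10,803.24 ÷ 12 = $900.27
Monthly shortage recovery: $417.84 / 12 = $34.82
New monthly escrow = $900.27 + $34.82 = $935.09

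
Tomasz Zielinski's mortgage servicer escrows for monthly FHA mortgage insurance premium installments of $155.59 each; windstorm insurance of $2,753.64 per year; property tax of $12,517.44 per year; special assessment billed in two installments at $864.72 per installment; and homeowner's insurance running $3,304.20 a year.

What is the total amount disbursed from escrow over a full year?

FHA mortgage insurance premium = $155.59 × 12 = $1,867.08 annually
Windstorm insurance = $2,753.64 annually
Property tax = $12,517.44 annually
Special assessment = $864.72 × 2 = $1,729.44 annually
Homeowner's insurance = $3,304.20 annually
Total annual escrow = $1,867.08 + $2,753.64 + $12,517.44 + $1,729.44 + $3,304.20 = $22,171.80

$22,171.80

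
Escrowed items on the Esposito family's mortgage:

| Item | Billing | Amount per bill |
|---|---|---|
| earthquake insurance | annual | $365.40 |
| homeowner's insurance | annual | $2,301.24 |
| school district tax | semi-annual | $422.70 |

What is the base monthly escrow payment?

$292.67

Earthquake insurance: $365.40 annually
Homeowner's insurance: $2,301.24 annually
School district tax: $422.70 × 2 = $845.40 annually
Total annual escrow = $3,512.04
Monthly = $3,512.04 ÷ 12 = $292.67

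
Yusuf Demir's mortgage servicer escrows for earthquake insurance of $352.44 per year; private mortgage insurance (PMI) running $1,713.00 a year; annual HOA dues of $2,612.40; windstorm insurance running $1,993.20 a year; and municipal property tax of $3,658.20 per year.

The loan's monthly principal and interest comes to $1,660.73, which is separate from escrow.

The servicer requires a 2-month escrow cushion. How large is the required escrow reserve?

Earthquake insurance: $352.44 annually
Private mortgage insurance (PMI): $1,713.00 annually
HOA dues: $2,612.40 annually
Windstorm insurance: $1,993.20 annually
Municipal property tax: $3,658.20 annually
Total per year = $352.44 + $1,713.00 + $2,612.40 + $1,993.20 + $3,658.20 = $10,329.24
Monthly = $10,329.24 ÷ 12 = $860.77
Reserve = 2 × $860.77 = $1,721.54

$1,721.54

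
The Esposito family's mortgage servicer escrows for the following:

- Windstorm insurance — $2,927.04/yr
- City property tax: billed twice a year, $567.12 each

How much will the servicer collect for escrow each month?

Windstorm insurance: $2,927.04
City property tax: $567.12 × 2 = $1,134.24
Annual escrow total = $2,927.04 + $1,134.24 = $4,061.28
Base monthly escrow = $4,061.28 ÷ 12 = $338.44

$338.44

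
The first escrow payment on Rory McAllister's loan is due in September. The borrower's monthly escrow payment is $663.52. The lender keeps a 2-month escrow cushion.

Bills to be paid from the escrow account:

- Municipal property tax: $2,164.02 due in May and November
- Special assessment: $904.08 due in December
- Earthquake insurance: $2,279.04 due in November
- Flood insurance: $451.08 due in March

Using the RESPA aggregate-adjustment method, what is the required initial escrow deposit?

$4,020.10

Cushion = 2 × $663.52 = $1,327.04
Trial balance (start $0, +$663.52 each month, − disbursements):
  Sep: +$663.52 → $663.52
  Oct: +$663.52 → $1,327.04
  Nov: +$663.52 − $4,443.06 → -$2,452.50
  Dec: +$663.52 − $904.08 → -$2,693.06
  Jan: +$663.52 → -$2,029.54
  Feb: +$663.52 → -$1,366.02
  Mar: +$663.52 − $451.08 → -$1,153.58
  Apr: +$663.52 → -$490.06
  May: +$663.52 − $2,164.02 → -$1,990.56
  Jun: +$663.52 → -$1,327.04
  Jul: +$663.52 → -$663.52
  Aug: +$663.52 → $0.00
Lowest trial balance = -$2,693.06 (Dec)
Initial deposit = cushion − low point = $1,327.04 − (-$2,693.06) = $4,020.10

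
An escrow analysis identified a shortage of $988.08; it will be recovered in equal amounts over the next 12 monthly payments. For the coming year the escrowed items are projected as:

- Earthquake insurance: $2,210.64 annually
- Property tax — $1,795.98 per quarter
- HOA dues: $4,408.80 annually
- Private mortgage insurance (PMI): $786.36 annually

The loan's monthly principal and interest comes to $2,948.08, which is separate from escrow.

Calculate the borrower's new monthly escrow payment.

Earthquake insurance = $2,210.64 per year
Property tax = $1,795.98 × 4 = $7,183.92 per year
HOA dues = $4,408.80 per year
Private mortgage insurance (PMI) = $786.36 per year
Total annual escrow = $14,589.72
Base monthly escrow = $14,589.72 / 12 = $1,215.81
Shortage per month = $988.08 / 12 = $82.34
Adjusted monthly = $1,215.81 + $82.34 = $1,298.15

$1,298.15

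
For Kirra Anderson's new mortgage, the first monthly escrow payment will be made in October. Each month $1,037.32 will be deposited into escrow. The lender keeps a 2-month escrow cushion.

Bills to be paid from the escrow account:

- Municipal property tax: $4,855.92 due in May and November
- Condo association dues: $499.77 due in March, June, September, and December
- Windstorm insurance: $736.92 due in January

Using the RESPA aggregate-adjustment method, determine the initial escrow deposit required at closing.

$5,224.38

Cushion = 2 × $1,037.32 = $2,074.64
Trial balance (start $0, +$1,037.32 each month, − disbursements):
  Oct: +$1,037.32 → $1,037.32
  Nov: +$1,037.32 − $4,855.92 → -$2,781.28
  Dec: +$1,037.32 − $499.77 → -$2,243.73
  Jan: +$1,037.32 − $736.92 → -$1,943.33
  Feb: +$1,037.32 → -$906.01
  Mar: +$1,037.32 − $499.77 → -$368.46
  Apr: +$1,037.32 → $668.86
  May: +$1,037.32 − $4,855.92 → -$3,149.74
  Jun: +$1,037.32 − $499.77 → -$2,612.19
  Jul: +$1,037.32 → -$1,574.87
  Aug: +$1,037.32 → -$537.55
  Sep: +$1,037.32 − $499.77 → $0.00
Lowest trial balance = -$3,149.74 (May)
Initial deposit = cushion − low point = $2,074.64 − (-$3,149.74) = $5,224.38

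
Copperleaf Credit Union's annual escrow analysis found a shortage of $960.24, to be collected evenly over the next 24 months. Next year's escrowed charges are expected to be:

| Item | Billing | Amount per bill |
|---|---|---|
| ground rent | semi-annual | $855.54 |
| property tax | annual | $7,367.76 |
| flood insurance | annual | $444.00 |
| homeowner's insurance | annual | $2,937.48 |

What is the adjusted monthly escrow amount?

$1,078.37

Ground rent: $855.54 × 2 = $1,711.08
Property tax: $7,367.76
Flood insurance: $444.00
Homeowner's insurance: $2,937.48
Yearly total = $1,711.08 + $7,367.76 + $444.00 + $2,937.48 = $12,460.32
Monthly = $12,460.32 / 12 = $1,038.36
Shortage spread = $960.24 ÷ 24 = $40.01/mo
Adjusted monthly = $1,038.36 + $40.01 = $1,078.37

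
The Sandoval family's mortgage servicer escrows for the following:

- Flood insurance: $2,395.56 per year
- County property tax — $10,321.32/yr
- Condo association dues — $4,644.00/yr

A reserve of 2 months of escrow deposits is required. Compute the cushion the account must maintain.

$2,893.48

Flood insurance: $2,395.56 per year
County property tax: $10,321.32 per year
Condo association dues: $4,644.00 per year
Yearly total = $2,395.56 + $10,321.32 + $4,644.00 = $17,360.88
Monthly escrow = $17,360.88 / 12 = $1,446.74
Reserve = 2 × $1,446.74 = $2,893.48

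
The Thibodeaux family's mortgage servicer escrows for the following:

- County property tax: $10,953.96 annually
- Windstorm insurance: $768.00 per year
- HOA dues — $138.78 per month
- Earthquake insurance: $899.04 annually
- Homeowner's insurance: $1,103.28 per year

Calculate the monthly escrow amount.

$1,282.47

County property tax: $10,953.96/yr
Windstorm insurance: $768.00/yr
HOA dues: $138.78 × 12 = $1,665.36/yr
Earthquake insurance: $899.04/yr
Homeowner's insurance: $1,103.28/yr
Yearly total = $15,389.64
Monthly = $15,389.64 / 12 = $1,282.47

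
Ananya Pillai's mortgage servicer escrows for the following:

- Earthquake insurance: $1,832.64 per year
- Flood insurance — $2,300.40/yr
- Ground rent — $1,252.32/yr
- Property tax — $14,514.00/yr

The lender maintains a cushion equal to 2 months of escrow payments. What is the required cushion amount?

Earthquake insurance: $1,832.64/yr
Flood insurance: $2,300.40/yr
Ground rent: $1,252.32/yr
Property tax: $14,514.00/yr
Total per year = $1,832.64 + $2,300.40 + $1,252.32 + $14,514.00 = $19,899.36
Monthly = $19,899.36 ÷ 12 = $1,658.28
Required cushion = 2 × $1,658.28 = $3,316.56

$3,316.56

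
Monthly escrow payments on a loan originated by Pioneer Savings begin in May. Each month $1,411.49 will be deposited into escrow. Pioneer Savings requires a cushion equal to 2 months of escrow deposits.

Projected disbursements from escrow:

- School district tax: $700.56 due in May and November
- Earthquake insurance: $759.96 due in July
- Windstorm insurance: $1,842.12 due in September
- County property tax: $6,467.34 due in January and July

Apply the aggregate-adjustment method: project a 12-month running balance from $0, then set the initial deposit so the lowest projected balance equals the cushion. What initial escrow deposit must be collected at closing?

$7,057.45

Cushion = 2 × $1,411.49 = $2,822.98
Trial balance (start $0, +$1,411.49 each month, − disbursements):
  May: +$1,411.49 − $700.56 → $710.93
  Jun: +$1,411.49 → $2,122.42
  Jul: +$1,411.49 − $7,227.30 → -$3,693.39
  Aug: +$1,411.49 → -$2,281.90
  Sep: +$1,411.49 − $1,842.12 → -$2,712.53
  Oct: +$1,411.49 → -$1,301.04
  Nov: +$1,411.49 − $700.56 → -$590.11
  Dec: +$1,411.49 → $821.38
  Jan: +$1,411.49 − $6,467.34 → -$4,234.47
  Feb: +$1,411.49 → -$2,822.98
  Mar: +$1,411.49 → -$1,411.49
  Apr: +$1,411.49 → $0.00
Lowest trial balance = -$4,234.47 (Jan)
Initial deposit = cushion − low point = $2,822.98 − (-$4,234.47) = $7,057.45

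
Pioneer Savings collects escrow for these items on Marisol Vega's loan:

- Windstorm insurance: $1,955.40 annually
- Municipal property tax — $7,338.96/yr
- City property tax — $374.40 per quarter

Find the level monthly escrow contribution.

Windstorm insurance — $1,955.40 per year
Municipal property tax — $7,338.96 per year
City property tax — $374.40 × 4 = $1,497.60 per year
Total per year = $1,955.40 + $7,338.96 + $1,497.60 = $10,791.96
Monthly escrow = $10,791.96 / 12 = $899.33

$899.33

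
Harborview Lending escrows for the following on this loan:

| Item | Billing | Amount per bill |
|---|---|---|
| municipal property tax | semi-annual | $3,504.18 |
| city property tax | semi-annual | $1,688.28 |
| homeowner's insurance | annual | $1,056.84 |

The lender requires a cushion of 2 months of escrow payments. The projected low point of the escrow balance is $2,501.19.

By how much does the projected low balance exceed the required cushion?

Municipal property tax = $3,504.18 × 2 = $7,008.36 per year
City property tax = $1,688.28 × 2 = $3,376.56 per year
Homeowner's insurance = $1,056.84 per year
Annual escrow total = $7,008.36 + $3,376.56 + $1,056.84 = $11,441.76
Monthly escrow = $11,441.76 ÷ 12 = $953.48
Required reserve = 2 × $953.48 = $1,906.96
Surplus = $2,501.19 − $1,906.96 = $594.23

$594.23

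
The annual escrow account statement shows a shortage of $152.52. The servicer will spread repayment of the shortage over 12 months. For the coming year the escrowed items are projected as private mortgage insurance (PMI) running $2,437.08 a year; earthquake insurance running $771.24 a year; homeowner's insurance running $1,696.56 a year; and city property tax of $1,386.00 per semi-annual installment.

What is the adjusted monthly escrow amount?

$652.45

Private mortgage insurance (PMI) = $2,437.08 per year
Earthquake insurance = $771.24 per year
Homeowner's insurance = $1,696.56 per year
City property tax = $1,386.00 × 2 = $2,772.00 per year
Annual escrow total = $7,676.88
Per month = $7,676.88 ÷ 12 = $639.74
Shortage per month = $152.52 ÷ 12 = $12.71
New monthly escrow = $639.74 + $12.71 = $652.45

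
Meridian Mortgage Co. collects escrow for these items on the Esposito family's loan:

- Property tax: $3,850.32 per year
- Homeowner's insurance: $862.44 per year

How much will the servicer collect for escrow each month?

$392.73

Property tax: $3,850.32 annually
Homeowner's insurance: $862.44 annually
Combined annual = $4,712.76
Monthly escrow = $4,712.76 ÷ 12 = $392.73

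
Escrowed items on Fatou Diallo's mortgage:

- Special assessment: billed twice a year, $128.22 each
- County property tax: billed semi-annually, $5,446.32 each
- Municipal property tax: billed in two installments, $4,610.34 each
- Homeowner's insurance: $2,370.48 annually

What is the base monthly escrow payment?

Special assessment = $128.22 × 2 = $256.44 per year
County property tax = $5,446.32 × 2 = $10,892.64 per year
Municipal property tax = $4,610.34 × 2 = $9,220.68 per year
Homeowner's insurance = $2,370.48 per year
Total annual escrow = $22,740.24
Base monthly escrow = $22,740.24 ÷ 12 = $1,895.02

$1,895.02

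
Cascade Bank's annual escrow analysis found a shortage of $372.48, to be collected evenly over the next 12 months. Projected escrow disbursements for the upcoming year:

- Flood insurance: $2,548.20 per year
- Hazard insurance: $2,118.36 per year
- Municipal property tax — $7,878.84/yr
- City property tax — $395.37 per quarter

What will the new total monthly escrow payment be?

$1,208.28

Flood insurance — $2,548.20 per year
Hazard insurance — $2,118.36 per year
Municipal property tax — $7,878.84 per year
City property tax — $395.37 × 4 = $1,581.48 per year
Combined annual = $2,548.20 + $2,118.36 + $7,878.84 + $1,581.48 = $14,126.88
Per month = $14,126.88 / 12 = $1,177.24
Monthly shortage recovery: $372.48 ÷ 12 = $31.04
Adjusted monthly = $1,177.24 + $31.04 = $1,208.28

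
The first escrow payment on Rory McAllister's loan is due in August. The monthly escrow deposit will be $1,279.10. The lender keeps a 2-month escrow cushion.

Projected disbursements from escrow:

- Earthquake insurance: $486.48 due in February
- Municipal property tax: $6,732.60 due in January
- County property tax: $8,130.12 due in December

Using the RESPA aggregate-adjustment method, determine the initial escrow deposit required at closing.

$9,746.32

Cushion = 2 × $1,279.10 = $2,558.20
Trial balance (start $0, +$1,279.10 each month, − disbursements):
  Aug: +$1,279.10 → $1,279.10
  Sep: +$1,279.10 → $2,558.20
  Oct: +$1,279.10 → $3,837.30
  Nov: +$1,279.10 → $5,116.40
  Dec: +$1,279.10 − $8,130.12 → -$1,734.62
  Jan: +$1,279.10 − $6,732.60 → -$7,188.12
  Feb: +$1,279.10 − $486.48 → -$6,395.50
  Mar: +$1,279.10 → -$5,116.40
  Apr: +$1,279.10 → -$3,837.30
  May: +$1,279.10 → -$2,558.20
  Jun: +$1,279.10 → -$1,279.10
  Jul: +$1,279.10 → $0.00
Lowest trial balance = -$7,188.12 (Jan)
Initial deposit = cushion − low point = $2,558.20 − (-$7,188.12) = $9,746.32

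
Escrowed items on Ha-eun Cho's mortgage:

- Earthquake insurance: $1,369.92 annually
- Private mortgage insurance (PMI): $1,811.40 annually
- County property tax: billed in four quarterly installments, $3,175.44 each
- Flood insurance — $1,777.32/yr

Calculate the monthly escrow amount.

Earthquake insurance = $1,369.92/yr
Private mortgage insurance (PMI) = $1,811.40/yr
County property tax = $3,175.44 × 4 = $12,701.76/yr
Flood insurance = $1,777.32/yr
Annual escrow total = $17,660.40
Monthly escrow = $17,660.40 / 12 = $1,471.70

$1,471.70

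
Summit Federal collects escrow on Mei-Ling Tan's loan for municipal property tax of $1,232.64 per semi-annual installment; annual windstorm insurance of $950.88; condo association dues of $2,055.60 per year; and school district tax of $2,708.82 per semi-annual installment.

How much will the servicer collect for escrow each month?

Municipal property tax = $1,232.64 × 2 = $2,465.28 per year
Windstorm insurance = $950.88 per year
Condo association dues = $2,055.60 per year
School district tax = $2,708.82 × 2 = $5,417.64 per year
Combined annual = $2,465.28 + $950.88 + $2,055.60 + $5,417.64 = $10,889.40
Base monthly escrow = $10,889.40 ÷ 12 = $907.45

$907.45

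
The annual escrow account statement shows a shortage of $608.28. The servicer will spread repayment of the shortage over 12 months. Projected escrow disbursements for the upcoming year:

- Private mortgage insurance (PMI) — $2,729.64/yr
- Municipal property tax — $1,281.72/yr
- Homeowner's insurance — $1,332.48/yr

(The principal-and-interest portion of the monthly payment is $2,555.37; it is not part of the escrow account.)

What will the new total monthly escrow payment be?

$496.01

Private mortgage insurance (PMI) = $2,729.64 per year
Municipal property tax = $1,281.72 per year
Homeowner's insurance = $1,332.48 per year
Total annual escrow = $5,343.84
Per month = $5,343.84 / 12 = $445.32
Shortage spread = $608.28 / 12 = $50.69/mo
New monthly escrow = $445.32 + $50.69 = $496.01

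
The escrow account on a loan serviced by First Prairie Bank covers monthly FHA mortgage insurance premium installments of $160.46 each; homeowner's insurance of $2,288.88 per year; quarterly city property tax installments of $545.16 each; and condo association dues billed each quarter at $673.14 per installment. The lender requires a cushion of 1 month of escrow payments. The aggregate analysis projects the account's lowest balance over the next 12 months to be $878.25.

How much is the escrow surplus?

$120.95

FHA mortgage insurance premium — $160.46 × 12 = $1,925.52 per year
Homeowner's insurance — $2,288.88 per year
City property tax — $545.16 × 4 = $2,180.64 per year
Condo association dues — $673.14 × 4 = $2,692.56 per year
Yearly total = $1,925.52 + $2,288.88 + $2,180.64 + $2,692.56 = $9,087.60
Per month = $9,087.60 / 12 = $757.30
Required reserve = 1 × $757.30 = $757.30
Excess over cushion: $878.25 − $757.30 = $120.95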